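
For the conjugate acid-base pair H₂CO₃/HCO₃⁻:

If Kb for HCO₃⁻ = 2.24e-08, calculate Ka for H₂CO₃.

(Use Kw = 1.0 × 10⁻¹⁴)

For a conjugate pair Ka × Kb = Kw, so Ka = Kw/Kb = 1.0 × 10⁻¹⁴ / 2.24e-08 = 4.46e-07.

K_a = 4.46e-07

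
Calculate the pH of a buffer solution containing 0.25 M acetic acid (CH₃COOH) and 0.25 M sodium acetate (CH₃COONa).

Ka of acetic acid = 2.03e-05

pKa = -log(2.03e-05) = 4.69. pH = pKa + log([A⁻]/[HA]) = 4.69 + log(0.25/0.25)

pH = 4.69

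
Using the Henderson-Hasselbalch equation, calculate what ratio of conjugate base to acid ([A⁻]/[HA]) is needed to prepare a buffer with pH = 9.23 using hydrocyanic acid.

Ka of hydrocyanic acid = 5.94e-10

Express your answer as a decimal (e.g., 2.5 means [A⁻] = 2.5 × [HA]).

pKa = -log(5.94e-10) = 9.2262. pH = pKa + log([A⁻]/[HA]), so log([A⁻]/[HA]) = pH − pKa = 9.23 − 9.2262 = 0.0038. [A⁻]/[HA] = 10^(0.0038) = 1.01

[A⁻]/[HA] = 1.01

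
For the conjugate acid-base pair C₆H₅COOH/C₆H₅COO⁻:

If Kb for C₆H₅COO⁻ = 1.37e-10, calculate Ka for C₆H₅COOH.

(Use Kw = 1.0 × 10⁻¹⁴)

For a conjugate pair Ka × Kb = Kw, so Ka = Kw/Kb = 1.0 × 10⁻¹⁴ / 1.37e-10 = 7.30e-05.

K_a = 7.30e-05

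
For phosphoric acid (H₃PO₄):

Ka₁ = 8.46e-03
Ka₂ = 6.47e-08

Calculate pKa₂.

pKa₂ = -log(Ka₂) = -log(6.47e-08) = 7.19.

pK_{a2} = 7.19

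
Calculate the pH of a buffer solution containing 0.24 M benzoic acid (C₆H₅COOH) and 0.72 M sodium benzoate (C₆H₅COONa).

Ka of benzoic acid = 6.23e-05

pKa = -log(6.23e-05) = 4.21. pH = pKa + log([A⁻]/[HA]) = 4.21 + log(0.72/0.24)

pH = 4.68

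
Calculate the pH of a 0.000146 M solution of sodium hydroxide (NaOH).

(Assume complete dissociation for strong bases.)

[OH⁻] = 0.000146 M for strong base. pOH = -log[OH⁻] = 3.84, pH = 14 - pOH

pH = 10.16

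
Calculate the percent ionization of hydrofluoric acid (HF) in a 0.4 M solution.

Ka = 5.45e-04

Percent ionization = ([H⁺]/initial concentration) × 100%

Using Ka equilibrium: x² + Ka×x - Ka×C = 0. Solving: [H⁺] = 1.4495e-02. Percent = (1.4495e-02/0.4) × 100

Percent ionization = 3.62%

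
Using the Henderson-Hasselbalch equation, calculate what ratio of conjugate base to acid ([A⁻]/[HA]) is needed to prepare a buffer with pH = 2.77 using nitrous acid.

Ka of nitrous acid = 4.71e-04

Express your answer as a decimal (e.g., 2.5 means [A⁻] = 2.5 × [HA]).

pKa = -log(4.71e-04) = 3.3270. pH = pKa + log([A⁻]/[HA]), so log([A⁻]/[HA]) = pH − pKa = 2.77 − 3.3270 = -0.5570. [A⁻]/[HA] = 10^(-0.5570) = 0.277

[A⁻]/[HA] = 0.277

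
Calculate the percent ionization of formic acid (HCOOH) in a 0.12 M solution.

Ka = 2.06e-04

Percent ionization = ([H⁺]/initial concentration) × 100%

Using Ka equilibrium: x² + Ka×x - Ka×C = 0. Solving: [H⁺] = 4.8700e-03. Percent = (4.8700e-03/0.12) × 100

Percent ionization = 4.06%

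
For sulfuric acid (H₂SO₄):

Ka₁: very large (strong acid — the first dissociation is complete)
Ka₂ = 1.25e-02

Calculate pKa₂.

pKa₂ = -log(Ka₂) = -log(1.25e-02) = 1.90.

pK_{a2} = 1.90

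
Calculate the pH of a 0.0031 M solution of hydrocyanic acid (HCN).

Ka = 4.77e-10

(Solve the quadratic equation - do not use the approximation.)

x² + Ka×x - Ka×C = 0. Using quadratic formula: [H⁺] = 1.2158e-06

pH = 5.92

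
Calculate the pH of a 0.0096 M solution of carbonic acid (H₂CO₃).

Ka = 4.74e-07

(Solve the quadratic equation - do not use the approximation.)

x² + Ka×x - Ka×C = 0. Using quadratic formula: [H⁺] = 6.7220e-05

pH = 4.17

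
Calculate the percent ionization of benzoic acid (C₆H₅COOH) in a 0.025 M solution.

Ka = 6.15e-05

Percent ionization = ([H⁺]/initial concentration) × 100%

Using Ka equilibrium: x² + Ka×x - Ka×C = 0. Solving: [H⁺] = 1.2096e-03. Percent = (1.2096e-03/0.025) × 100

Percent ionization = 4.84%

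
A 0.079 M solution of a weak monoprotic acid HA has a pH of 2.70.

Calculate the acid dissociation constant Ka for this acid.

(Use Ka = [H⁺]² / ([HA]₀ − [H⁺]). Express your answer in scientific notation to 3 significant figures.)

[H⁺] = 10^(−pH) = 10^(−2.70) = 1.995e-03 M. For HA ⇌ H⁺ + A⁻, Ka = [H⁺][A⁻]/[HA] = [H⁺]² / ([HA]₀ − [H⁺]) = (1.995e-03)² / (0.079 − 1.995e-03) = 5.17e-05.

K_a = 5.17e-05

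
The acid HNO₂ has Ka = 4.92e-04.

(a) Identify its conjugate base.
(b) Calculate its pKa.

(a) The conjugate base is formed by removing one H⁺ from HNO₂, giving NO₂⁻. (b) pKa = -log(Ka) = -log(4.92e-04) = 3.31.

Conjugate base: NO₂⁻; pK_a = 3.31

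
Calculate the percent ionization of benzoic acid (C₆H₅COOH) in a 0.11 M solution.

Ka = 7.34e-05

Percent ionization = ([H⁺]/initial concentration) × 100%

Using Ka equilibrium: x² + Ka×x - Ka×C = 0. Solving: [H⁺] = 2.8050e-03. Percent = (2.8050e-03/0.11) × 100

Percent ionization = 2.55%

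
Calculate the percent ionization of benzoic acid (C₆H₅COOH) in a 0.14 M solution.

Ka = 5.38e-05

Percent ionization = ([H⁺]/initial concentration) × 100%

Using Ka equilibrium: x² + Ka×x - Ka×C = 0. Solving: [H⁺] = 2.7177e-03. Percent = (2.7177e-03/0.14) × 100

Percent ionization = 1.94%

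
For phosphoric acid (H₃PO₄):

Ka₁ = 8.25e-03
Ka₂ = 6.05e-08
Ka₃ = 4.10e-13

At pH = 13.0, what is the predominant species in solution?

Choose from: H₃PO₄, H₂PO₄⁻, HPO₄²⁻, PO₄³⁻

pKa₁ = 2.08, pKa₂ = 7.22, pKa₃ = 12.39. For a polyprotic acid the predominant species crosses at each pKa: below pKa_n the protonated form dominates, above it the deprotonated form does. At pH = 13.0, the predominant species is PO₄³⁻.

PO₄³⁻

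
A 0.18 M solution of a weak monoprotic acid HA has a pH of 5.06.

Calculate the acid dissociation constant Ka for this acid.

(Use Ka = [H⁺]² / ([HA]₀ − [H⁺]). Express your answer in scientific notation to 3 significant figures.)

[H⁺] = 10^(−pH) = 10^(−5.06) = 8.710e-06 M. For HA ⇌ H⁺ + A⁻, Ka = [H⁺][A⁻]/[HA] = [H⁺]² / ([HA]₀ − [H⁺]) = (8.710e-06)² / (0.18 − 8.710e-06) = 4.21e-10.

K_a = 4.21e-10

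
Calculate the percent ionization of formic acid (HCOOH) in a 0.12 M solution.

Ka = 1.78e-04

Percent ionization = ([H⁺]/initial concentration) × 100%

Using Ka equilibrium: x² + Ka×x - Ka×C = 0. Solving: [H⁺] = 4.5335e-03. Percent = (4.5335e-03/0.12) × 100

Percent ionization = 3.78%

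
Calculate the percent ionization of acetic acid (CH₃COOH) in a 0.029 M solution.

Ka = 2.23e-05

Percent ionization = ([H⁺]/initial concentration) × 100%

Using Ka equilibrium: x² + Ka×x - Ka×C = 0. Solving: [H⁺] = 7.9310e-04. Percent = (7.9310e-04/0.029) × 100

Percent ionization = 2.73%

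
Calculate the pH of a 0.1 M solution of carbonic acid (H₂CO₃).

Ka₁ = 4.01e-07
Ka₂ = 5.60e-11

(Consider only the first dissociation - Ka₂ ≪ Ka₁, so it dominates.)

First dissociation dominates. From Ka₁ = [H⁺][HA⁻]/[H₂A], x² + Ka₁·x − Ka₁·C = 0 with C = 0.1 M and Ka₁ = 4.01e-07. Solving: [H⁺] = (−Ka₁ + √(Ka₁² + 4·Ka₁·C)) / 2 = 2.0005e-04 M. pH = -log(2.0005e-04) = 3.70.

pH = 3.70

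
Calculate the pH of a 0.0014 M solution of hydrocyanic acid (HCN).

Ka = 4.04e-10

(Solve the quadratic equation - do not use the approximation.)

x² + Ka×x - Ka×C = 0. Using quadratic formula: [H⁺] = 7.5186e-07

pH = 6.12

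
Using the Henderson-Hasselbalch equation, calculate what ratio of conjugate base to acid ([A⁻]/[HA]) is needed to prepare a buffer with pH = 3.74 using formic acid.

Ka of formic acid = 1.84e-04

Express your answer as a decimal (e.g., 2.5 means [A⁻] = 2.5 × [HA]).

pKa = -log(1.84e-04) = 3.7352. pH = pKa + log([A⁻]/[HA]), so log([A⁻]/[HA]) = pH − pKa = 3.74 − 3.7352 = 0.0048. [A⁻]/[HA] = 10^(0.0048) = 1.01

[A⁻]/[HA] = 1.01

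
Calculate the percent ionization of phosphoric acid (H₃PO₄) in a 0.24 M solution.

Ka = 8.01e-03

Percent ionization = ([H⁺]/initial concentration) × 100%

Using Ka equilibrium: x² + Ka×x - Ka×C = 0. Solving: [H⁺] = 4.0023e-02. Percent = (4.0023e-02/0.24) × 100

Percent ionization = 16.7%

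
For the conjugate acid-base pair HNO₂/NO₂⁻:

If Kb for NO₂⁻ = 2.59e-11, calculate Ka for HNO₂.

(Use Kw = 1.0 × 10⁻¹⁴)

For a conjugate pair Ka × Kb = Kw, so Ka = Kw/Kb = 1.0 × 10⁻¹⁴ / 2.59e-11 = 3.86e-04.

K_a = 3.86e-04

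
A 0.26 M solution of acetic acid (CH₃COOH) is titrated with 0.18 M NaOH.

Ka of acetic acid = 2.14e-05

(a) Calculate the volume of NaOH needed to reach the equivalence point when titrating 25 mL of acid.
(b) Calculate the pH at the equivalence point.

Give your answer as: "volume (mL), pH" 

moles acid = 0.26 × 25/1000 = 0.0065 mol; V_base = moles/0.18 × 1000 = 36.1 mL. At equivalence only the conjugate base is present: [A⁻] = 0.0065/0.061 = 1.0636e-01 M. Kb = Kw/Ka = 4.67e-10; [OH⁻] = √(Kb × [A⁻]) = 7.0500e-06; pOH = 5.15; pH = 14 - pOH = 8.85.

V = 36.1 mL, pH = 8.85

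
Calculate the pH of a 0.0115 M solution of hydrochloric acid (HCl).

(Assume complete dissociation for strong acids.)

[H⁺] = 0.0115 M for strong acid. pH = -log[H⁺] = -log(0.0115)

pH = 1.94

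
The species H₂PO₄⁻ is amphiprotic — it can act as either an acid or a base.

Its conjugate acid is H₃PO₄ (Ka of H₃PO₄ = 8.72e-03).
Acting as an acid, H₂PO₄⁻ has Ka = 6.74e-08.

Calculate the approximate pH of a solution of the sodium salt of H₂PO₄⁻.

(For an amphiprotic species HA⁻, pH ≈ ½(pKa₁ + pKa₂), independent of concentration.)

pKa₁ = -log(8.72e-03) = 2.06; pKa₂ = -log(6.74e-08) = 7.17. For an amphiprotic species, pH ≈ ½(pKa₁ + pKa₂) = ½(2.06 + 7.17) = 4.62.

pH = 4.62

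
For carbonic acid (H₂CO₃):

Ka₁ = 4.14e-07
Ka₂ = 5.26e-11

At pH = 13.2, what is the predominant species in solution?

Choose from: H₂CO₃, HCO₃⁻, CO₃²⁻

pKa₁ = 6.38, pKa₂ = 10.28. For a polyprotic acid the predominant species crosses at each pKa: below pKa_n the protonated form dominates, above it the deprotonated form does. At pH = 13.2, the predominant species is CO₃²⁻.

CO₃²⁻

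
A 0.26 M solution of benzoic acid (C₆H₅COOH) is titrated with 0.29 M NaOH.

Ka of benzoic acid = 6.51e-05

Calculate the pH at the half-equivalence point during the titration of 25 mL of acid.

At half-equivalence [HA] = [A⁻], so Henderson-Hasselbalch gives pH = pKa = -log(6.51e-05) = 4.19.

pH = pKa = 4.19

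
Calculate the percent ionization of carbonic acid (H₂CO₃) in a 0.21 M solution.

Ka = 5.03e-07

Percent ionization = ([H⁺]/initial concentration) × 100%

Using Ka equilibrium: x² + Ka×x - Ka×C = 0. Solving: [H⁺] = 3.2476e-04. Percent = (3.2476e-04/0.21) × 100

Percent ionization = 0.155%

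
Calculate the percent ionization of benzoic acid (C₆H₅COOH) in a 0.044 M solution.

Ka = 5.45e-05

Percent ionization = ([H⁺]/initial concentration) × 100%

Using Ka equilibrium: x² + Ka×x - Ka×C = 0. Solving: [H⁺] = 1.5215e-03. Percent = (1.5215e-03/0.044) × 100

Percent ionization = 3.46%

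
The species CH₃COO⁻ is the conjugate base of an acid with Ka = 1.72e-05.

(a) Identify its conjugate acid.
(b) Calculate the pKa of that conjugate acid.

(a) The conjugate acid is formed by adding one H⁺ to CH₃COO⁻, giving CH₃COOH. (b) pKa = -log(Ka) = -log(1.72e-05) = 4.76.

Conjugate acid: CH₃COOH; pK_a = 4.76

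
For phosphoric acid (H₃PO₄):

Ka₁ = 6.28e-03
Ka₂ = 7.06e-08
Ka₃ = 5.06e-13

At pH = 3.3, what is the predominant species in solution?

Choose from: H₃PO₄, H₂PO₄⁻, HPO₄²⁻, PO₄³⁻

pKa₁ = 2.20, pKa₂ = 7.15, pKa₃ = 12.30. For a polyprotic acid the predominant species crosses at each pKa: below pKa_n the protonated form dominates, above it the deprotonated form does. At pH = 3.3, the predominant species is H₂PO₄⁻.

H₂PO₄⁻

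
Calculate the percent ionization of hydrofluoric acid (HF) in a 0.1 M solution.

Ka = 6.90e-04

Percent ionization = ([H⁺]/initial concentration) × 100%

Using Ka equilibrium: x² + Ka×x - Ka×C = 0. Solving: [H⁺] = 7.9688e-03. Percent = (7.9688e-03/0.1) × 100

Percent ionization = 7.97%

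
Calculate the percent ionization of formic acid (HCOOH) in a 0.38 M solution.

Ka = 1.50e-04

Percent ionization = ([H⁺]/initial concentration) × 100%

Using Ka equilibrium: x² + Ka×x - Ka×C = 0. Solving: [H⁺] = 7.4752e-03. Percent = (7.4752e-03/0.38) × 100

Percent ionization = 1.97%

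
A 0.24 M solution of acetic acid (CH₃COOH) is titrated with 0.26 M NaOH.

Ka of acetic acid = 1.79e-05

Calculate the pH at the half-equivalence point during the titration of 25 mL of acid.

At half-equivalence [HA] = [A⁻], so Henderson-Hasselbalch gives pH = pKa = -log(1.79e-05) = 4.75.

pH = pKa = 4.75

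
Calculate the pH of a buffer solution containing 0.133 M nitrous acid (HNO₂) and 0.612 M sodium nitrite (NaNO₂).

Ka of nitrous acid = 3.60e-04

pKa = -log(3.60e-04) = 3.44. pH = pKa + log([A⁻]/[HA]) = 3.44 + log(0.612/0.133)

pH = 4.11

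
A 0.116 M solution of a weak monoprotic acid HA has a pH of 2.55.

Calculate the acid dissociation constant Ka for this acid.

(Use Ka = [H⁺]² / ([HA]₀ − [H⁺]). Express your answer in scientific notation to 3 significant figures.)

[H⁺] = 10^(−pH) = 10^(−2.55) = 2.818e-03 M. For HA ⇌ H⁺ + A⁻, Ka = [H⁺][A⁻]/[HA] = [H⁺]² / ([HA]₀ − [H⁺]) = (2.818e-03)² / (0.116 − 2.818e-03) = 7.02e-05.

K_a = 7.02e-05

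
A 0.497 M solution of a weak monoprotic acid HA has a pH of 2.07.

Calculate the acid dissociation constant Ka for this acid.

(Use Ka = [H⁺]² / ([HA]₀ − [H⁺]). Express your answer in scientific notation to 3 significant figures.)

[H⁺] = 10^(−pH) = 10^(−2.07) = 8.511e-03 M. For HA ⇌ H⁺ + A⁻, Ka = [H⁺][A⁻]/[HA] = [H⁺]² / ([HA]₀ − [H⁺]) = (8.511e-03)² / (0.497 − 8.511e-03) = 1.48e-04.

K_a = 1.48e-04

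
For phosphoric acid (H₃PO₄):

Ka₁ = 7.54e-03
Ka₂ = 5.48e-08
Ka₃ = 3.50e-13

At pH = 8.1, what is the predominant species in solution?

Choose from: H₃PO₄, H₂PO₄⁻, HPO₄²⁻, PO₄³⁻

pKa₁ = 2.12, pKa₂ = 7.26, pKa₃ = 12.46. For a polyprotic acid the predominant species crosses at each pKa: below pKa_n the protonated form dominates, above it the deprotonated form does. At pH = 8.1, the predominant species is HPO₄²⁻.

HPO₄²⁻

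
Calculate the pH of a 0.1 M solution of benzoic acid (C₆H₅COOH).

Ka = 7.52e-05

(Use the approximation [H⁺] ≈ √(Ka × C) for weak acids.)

[H⁺] = √(Ka × C) = √(7.52e-05 × 0.1) = 2.7423e-03. pH = -log(2.7423e-03)

pH = 2.56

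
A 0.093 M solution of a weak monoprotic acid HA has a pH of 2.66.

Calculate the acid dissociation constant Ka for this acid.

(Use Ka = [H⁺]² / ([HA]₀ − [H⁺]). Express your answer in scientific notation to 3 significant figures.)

[H⁺] = 10^(−pH) = 10^(−2.66) = 2.188e-03 M. For HA ⇌ H⁺ + A⁻, Ka = [H⁺][A⁻]/[HA] = [H⁺]² / ([HA]₀ − [H⁺]) = (2.188e-03)² / (0.093 − 2.188e-03) = 5.27e-05.

K_a = 5.27e-05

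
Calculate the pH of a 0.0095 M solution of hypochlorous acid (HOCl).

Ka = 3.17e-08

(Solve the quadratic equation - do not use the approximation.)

x² + Ka×x - Ka×C = 0. Using quadratic formula: [H⁺] = 1.7338e-05

pH = 4.76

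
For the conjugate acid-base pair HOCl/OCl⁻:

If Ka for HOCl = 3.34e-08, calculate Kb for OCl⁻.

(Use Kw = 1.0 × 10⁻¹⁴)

For a conjugate pair Ka × Kb = Kw, so Kb = Kw/Ka = 1.0 × 10⁻¹⁴ / 3.34e-08 = 2.99e-07.

K_b = 2.99e-07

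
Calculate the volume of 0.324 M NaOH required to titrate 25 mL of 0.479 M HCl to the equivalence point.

At equivalence: moles acid = moles base. moles HCl = 0.479 × 25/1000 = 0.01197 mol. V_base = moles / 0.324 × 1000 = 37.0 mL.

V_{base} = 37.0 mL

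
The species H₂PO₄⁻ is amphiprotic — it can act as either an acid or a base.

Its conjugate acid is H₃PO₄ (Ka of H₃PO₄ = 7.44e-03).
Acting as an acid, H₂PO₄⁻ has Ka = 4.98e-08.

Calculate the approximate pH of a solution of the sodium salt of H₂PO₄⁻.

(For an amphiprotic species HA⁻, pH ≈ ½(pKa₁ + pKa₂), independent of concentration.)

pKa₁ = -log(7.44e-03) = 2.13; pKa₂ = -log(4.98e-08) = 7.30. For an amphiprotic species, pH ≈ ½(pKa₁ + pKa₂) = ½(2.13 + 7.30) = 4.72.

pH = 4.72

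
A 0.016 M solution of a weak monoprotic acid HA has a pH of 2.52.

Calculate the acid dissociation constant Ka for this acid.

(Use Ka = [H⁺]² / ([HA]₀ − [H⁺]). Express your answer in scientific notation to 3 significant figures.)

[H⁺] = 10^(−pH) = 10^(−2.52) = 3.020e-03 M. For HA ⇌ H⁺ + A⁻, Ka = [H⁺][A⁻]/[HA] = [H⁺]² / ([HA]₀ − [H⁺]) = (3.020e-03)² / (0.016 − 3.020e-03) = 7.03e-04.

K_a = 7.03e-04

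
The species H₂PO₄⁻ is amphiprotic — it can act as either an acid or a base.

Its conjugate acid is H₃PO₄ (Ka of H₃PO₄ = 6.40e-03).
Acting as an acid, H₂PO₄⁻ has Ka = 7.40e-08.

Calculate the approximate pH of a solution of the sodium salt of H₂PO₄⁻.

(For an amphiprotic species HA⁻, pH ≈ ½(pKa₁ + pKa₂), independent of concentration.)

pKa₁ = -log(6.40e-03) = 2.19; pKa₂ = -log(7.40e-08) = 7.13. For an amphiprotic species, pH ≈ ½(pKa₁ + pKa₂) = ½(2.19 + 7.13) = 4.66.

pH = 4.66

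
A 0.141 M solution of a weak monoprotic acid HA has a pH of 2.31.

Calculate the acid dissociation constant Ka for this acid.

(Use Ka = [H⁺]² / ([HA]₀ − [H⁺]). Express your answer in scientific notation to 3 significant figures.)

[H⁺] = 10^(−pH) = 10^(−2.31) = 4.898e-03 M. For HA ⇌ H⁺ + A⁻, Ka = [H⁺][A⁻]/[HA] = [H⁺]² / ([HA]₀ − [H⁺]) = (4.898e-03)² / (0.141 − 4.898e-03) = 1.76e-04.

K_a = 1.76e-04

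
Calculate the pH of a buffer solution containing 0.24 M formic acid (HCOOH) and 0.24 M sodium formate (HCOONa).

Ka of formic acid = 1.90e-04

pKa = -log(1.90e-04) = 3.72. pH = pKa + log([A⁻]/[HA]) = 3.72 + log(0.24/0.24)

pH = 3.72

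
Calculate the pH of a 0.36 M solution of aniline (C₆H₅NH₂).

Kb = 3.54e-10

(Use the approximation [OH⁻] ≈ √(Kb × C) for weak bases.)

[OH⁻] = √(Kb × C) = √(3.54e-10 × 0.36) = 1.1289e-05. pOH = 4.95, pH = 14 - pOH

pH = 9.05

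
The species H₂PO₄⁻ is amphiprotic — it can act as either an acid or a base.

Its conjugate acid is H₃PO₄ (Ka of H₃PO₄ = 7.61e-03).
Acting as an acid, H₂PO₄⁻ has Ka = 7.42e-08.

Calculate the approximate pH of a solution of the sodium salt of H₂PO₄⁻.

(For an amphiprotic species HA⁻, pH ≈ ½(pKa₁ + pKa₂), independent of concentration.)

pKa₁ = -log(7.61e-03) = 2.12; pKa₂ = -log(7.42e-08) = 7.13. For an amphiprotic species, pH ≈ ½(pKa₁ + pKa₂) = ½(2.12 + 7.13) = 4.62.

pH = 4.62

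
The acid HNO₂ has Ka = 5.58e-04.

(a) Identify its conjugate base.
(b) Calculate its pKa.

(a) The conjugate base is formed by removing one H⁺ from HNO₂, giving NO₂⁻. (b) pKa = -log(Ka) = -log(5.58e-04) = 3.25.

Conjugate base: NO₂⁻; pK_a = 3.25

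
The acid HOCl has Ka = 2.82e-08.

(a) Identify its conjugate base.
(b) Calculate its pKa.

(a) The conjugate base is formed by removing one H⁺ from HOCl, giving OCl⁻. (b) pKa = -log(Ka) = -log(2.82e-08) = 7.55.

Conjugate base: OCl⁻; pK_a = 7.55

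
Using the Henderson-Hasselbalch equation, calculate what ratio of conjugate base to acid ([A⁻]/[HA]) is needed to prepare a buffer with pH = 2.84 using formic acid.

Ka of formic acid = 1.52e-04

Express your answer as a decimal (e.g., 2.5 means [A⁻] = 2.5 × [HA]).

pKa = -log(1.52e-04) = 3.8182. pH = pKa + log([A⁻]/[HA]), so log([A⁻]/[HA]) = pH − pKa = 2.84 − 3.8182 = -0.9782. [A⁻]/[HA] = 10^(-0.9782) = 0.105

[A⁻]/[HA] = 0.105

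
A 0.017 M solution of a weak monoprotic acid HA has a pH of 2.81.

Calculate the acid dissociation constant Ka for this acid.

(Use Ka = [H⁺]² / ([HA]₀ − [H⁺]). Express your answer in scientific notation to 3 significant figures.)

[H⁺] = 10^(−pH) = 10^(−2.81) = 1.549e-03 M. For HA ⇌ H⁺ + A⁻, Ka = [H⁺][A⁻]/[HA] = [H⁺]² / ([HA]₀ − [H⁺]) = (1.549e-03)² / (0.017 − 1.549e-03) = 1.55e-04.

K_a = 1.55e-04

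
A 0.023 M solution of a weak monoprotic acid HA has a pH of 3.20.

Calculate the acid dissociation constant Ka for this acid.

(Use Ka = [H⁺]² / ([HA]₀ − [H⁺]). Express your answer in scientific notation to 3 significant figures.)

[H⁺] = 10^(−pH) = 10^(−3.20) = 6.310e-04 M. For HA ⇌ H⁺ + A⁻, Ka = [H⁺][A⁻]/[HA] = [H⁺]² / ([HA]₀ − [H⁺]) = (6.310e-04)² / (0.023 − 6.310e-04) = 1.78e-05.

K_a = 1.78e-05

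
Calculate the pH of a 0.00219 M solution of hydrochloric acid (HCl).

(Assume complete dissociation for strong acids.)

[H⁺] = 0.00219 M for strong acid. pH = -log[H⁺] = -log(0.00219)

pH = 2.66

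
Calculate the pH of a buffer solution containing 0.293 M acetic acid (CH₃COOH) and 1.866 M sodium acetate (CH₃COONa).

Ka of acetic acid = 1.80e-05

pKa = -log(1.80e-05) = 4.74. pH = pKa + log([A⁻]/[HA]) = 4.74 + log(1.866/0.293)

pH = 5.55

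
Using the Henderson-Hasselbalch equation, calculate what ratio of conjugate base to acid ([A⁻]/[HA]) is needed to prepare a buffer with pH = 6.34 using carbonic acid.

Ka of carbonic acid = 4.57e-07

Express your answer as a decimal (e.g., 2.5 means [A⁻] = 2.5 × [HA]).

pKa = -log(4.57e-07) = 6.3401. pH = pKa + log([A⁻]/[HA]), so log([A⁻]/[HA]) = pH − pKa = 6.34 − 6.3401 = -0.0001. [A⁻]/[HA] = 10^(-0.0001) = 1.00

[A⁻]/[HA] = 1.00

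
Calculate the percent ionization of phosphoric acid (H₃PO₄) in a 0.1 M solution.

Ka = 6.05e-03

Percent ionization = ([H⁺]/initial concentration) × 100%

Using Ka equilibrium: x² + Ka×x - Ka×C = 0. Solving: [H⁺] = 2.1757e-02. Percent = (2.1757e-02/0.1) × 100

Percent ionization = 21.8%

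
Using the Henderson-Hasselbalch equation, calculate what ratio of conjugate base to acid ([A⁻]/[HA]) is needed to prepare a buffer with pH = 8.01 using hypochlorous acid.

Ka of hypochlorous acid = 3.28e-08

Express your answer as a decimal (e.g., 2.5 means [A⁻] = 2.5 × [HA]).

pKa = -log(3.28e-08) = 7.4841. pH = pKa + log([A⁻]/[HA]), so log([A⁻]/[HA]) = pH − pKa = 8.01 − 7.4841 = 0.5259. [A⁻]/[HA] = 10^(0.5259) = 3.36

[A⁻]/[HA] = 3.36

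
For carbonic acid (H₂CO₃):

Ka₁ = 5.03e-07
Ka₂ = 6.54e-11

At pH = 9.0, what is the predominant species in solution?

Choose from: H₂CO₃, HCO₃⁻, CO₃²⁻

pKa₁ = 6.30, pKa₂ = 10.18. For a polyprotic acid the predominant species crosses at each pKa: below pKa_n the protonated form dominates, above it the deprotonated form does. At pH = 9.0, the predominant species is HCO₃⁻.

HCO₃⁻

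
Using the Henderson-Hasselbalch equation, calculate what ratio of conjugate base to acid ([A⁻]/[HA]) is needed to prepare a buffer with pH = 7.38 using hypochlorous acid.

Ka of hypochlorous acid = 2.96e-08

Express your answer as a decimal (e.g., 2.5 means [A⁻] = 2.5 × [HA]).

pKa = -log(2.96e-08) = 7.5287. pH = pKa + log([A⁻]/[HA]), so log([A⁻]/[HA]) = pH − pKa = 7.38 − 7.5287 = -0.1487. [A⁻]/[HA] = 10^(-0.1487) = 0.710

[A⁻]/[HA] = 0.710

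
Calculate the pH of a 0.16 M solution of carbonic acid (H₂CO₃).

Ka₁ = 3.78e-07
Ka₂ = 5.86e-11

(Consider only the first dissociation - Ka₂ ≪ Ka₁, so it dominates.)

First dissociation dominates. From Ka₁ = [H⁺][HA⁻]/[H₂A], x² + Ka₁·x − Ka₁·C = 0 with C = 0.16 M and Ka₁ = 3.78e-07. Solving: [H⁺] = (−Ka₁ + √(Ka₁² + 4·Ka₁·C)) / 2 = 2.4574e-04 M. pH = -log(2.4574e-04) = 3.61.

pH = 3.61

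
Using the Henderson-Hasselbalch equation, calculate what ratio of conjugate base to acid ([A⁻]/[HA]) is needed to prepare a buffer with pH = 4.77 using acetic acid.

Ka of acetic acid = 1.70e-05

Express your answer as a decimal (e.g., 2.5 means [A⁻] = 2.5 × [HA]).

pKa = -log(1.70e-05) = 4.7696. pH = pKa + log([A⁻]/[HA]), so log([A⁻]/[HA]) = pH − pKa = 4.77 − 4.7696 = 0.0004. [A⁻]/[HA] = 10^(0.0004) = 1.00

[A⁻]/[HA] = 1.00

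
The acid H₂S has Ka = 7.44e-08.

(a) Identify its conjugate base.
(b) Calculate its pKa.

(a) The conjugate base is formed by removing one H⁺ from H₂S, giving HS⁻. (b) pKa = -log(Ka) = -log(7.44e-08) = 7.13.

Conjugate base: HS⁻; pK_a = 7.13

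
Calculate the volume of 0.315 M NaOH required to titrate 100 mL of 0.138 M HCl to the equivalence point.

At equivalence: moles acid = moles base. moles HCl = 0.138 × 100/1000 = 0.0138 mol. V_base = moles / 0.315 × 1000 = 43.8 mL.

V_{base} = 43.8 mL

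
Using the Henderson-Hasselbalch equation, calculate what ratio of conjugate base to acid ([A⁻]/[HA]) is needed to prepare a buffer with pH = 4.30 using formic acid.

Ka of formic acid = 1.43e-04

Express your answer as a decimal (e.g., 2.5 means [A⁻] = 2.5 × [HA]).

pKa = -log(1.43e-04) = 3.8447. pH = pKa + log([A⁻]/[HA]), so log([A⁻]/[HA]) = pH − pKa = 4.30 − 3.8447 = 0.4553. [A⁻]/[HA] = 10^(0.4553) = 2.85

[A⁻]/[HA] = 2.85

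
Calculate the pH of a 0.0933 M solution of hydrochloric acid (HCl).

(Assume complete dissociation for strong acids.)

[H⁺] = 0.0933 M for strong acid. pH = -log[H⁺] = -log(0.0933)

pH = 1.03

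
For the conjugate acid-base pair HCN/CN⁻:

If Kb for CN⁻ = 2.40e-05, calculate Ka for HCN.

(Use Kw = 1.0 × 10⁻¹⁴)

For a conjugate pair Ka × Kb = Kw, so Ka = Kw/Kb = 1.0 × 10⁻¹⁴ / 2.40e-05 = 4.17e-10.

K_a = 4.17e-10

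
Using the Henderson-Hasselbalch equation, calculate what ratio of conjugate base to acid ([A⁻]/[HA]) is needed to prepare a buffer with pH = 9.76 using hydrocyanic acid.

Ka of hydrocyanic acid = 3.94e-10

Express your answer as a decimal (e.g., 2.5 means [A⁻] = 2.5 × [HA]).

pKa = -log(3.94e-10) = 9.4045. pH = pKa + log([A⁻]/[HA]), so log([A⁻]/[HA]) = pH − pKa = 9.76 − 9.4045 = 0.3555. [A⁻]/[HA] = 10^(0.3555) = 2.27

[A⁻]/[HA] = 2.27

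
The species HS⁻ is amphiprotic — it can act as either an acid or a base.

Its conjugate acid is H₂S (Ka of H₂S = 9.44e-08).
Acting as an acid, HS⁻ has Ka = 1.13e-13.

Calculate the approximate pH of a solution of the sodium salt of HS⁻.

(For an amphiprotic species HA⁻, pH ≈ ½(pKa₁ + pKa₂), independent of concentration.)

pKa₁ = -log(9.44e-08) = 7.03; pKa₂ = -log(1.13e-13) = 12.95. For an amphiprotic species, pH ≈ ½(pKa₁ + pKa₂) = ½(7.03 + 12.95) = 9.99.

pH = 9.99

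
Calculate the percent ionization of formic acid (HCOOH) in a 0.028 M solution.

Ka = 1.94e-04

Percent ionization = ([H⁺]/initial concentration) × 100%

Using Ka equilibrium: x² + Ka×x - Ka×C = 0. Solving: [H⁺] = 2.2357e-03. Percent = (2.2357e-03/0.028) × 100

Percent ionization = 7.98%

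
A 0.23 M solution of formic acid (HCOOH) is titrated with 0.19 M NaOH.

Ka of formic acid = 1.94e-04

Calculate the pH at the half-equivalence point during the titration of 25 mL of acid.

At half-equivalence [HA] = [A⁻], so Henderson-Hasselbalch gives pH = pKa = -log(1.94e-04) = 3.71.

pH = pKa = 3.71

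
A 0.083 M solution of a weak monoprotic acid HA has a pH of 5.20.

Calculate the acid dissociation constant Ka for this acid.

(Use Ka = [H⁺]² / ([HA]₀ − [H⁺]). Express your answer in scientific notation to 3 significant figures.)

[H⁺] = 10^(−pH) = 10^(−5.20) = 6.310e-06 M. For HA ⇌ H⁺ + A⁻, Ka = [H⁺][A⁻]/[HA] = [H⁺]² / ([HA]₀ − [H⁺]) = (6.310e-06)² / (0.083 − 6.310e-06) = 4.80e-10.

K_a = 4.80e-10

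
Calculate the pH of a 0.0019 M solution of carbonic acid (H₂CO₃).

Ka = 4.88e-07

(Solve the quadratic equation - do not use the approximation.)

x² + Ka×x - Ka×C = 0. Using quadratic formula: [H⁺] = 3.0207e-05

pH = 4.52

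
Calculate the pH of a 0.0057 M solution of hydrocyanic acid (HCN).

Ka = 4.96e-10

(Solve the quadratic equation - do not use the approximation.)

x² + Ka×x - Ka×C = 0. Using quadratic formula: [H⁺] = 1.6812e-06

pH = 5.77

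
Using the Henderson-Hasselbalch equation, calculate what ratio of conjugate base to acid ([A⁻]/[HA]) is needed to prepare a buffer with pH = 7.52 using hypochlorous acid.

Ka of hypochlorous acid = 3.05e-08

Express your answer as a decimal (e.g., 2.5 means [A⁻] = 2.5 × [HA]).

pKa = -log(3.05e-08) = 7.5157. pH = pKa + log([A⁻]/[HA]), so log([A⁻]/[HA]) = pH − pKa = 7.52 − 7.5157 = 0.0043. [A⁻]/[HA] = 10^(0.0043) = 1.01

[A⁻]/[HA] = 1.01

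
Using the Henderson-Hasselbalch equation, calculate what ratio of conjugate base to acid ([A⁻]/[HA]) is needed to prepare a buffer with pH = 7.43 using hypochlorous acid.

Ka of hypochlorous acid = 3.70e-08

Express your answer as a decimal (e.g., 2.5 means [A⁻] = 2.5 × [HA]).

pKa = -log(3.70e-08) = 7.4318. pH = pKa + log([A⁻]/[HA]), so log([A⁻]/[HA]) = pH − pKa = 7.43 − 7.4318 = -0.0018. [A⁻]/[HA] = 10^(-0.0018) = 0.996

[A⁻]/[HA] = 0.996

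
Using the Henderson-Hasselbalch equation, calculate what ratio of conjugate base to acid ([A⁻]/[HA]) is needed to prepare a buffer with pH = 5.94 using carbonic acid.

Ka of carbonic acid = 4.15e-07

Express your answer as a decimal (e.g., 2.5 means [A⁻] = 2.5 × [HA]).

pKa = -log(4.15e-07) = 6.3820. pH = pKa + log([A⁻]/[HA]), so log([A⁻]/[HA]) = pH − pKa = 5.94 − 6.3820 = -0.4420. [A⁻]/[HA] = 10^(-0.4420) = 0.361

[A⁻]/[HA] = 0.361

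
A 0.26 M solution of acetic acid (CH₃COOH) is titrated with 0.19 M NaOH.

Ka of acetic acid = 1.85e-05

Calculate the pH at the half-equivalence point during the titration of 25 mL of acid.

At half-equivalence [HA] = [A⁻], so Henderson-Hasselbalch gives pH = pKa = -log(1.85e-05) = 4.73.

pH = pKa = 4.73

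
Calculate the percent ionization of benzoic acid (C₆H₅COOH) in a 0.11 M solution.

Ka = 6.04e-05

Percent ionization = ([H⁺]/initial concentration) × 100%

Using Ka equilibrium: x² + Ka×x - Ka×C = 0. Solving: [H⁺] = 2.5476e-03. Percent = (2.5476e-03/0.11) × 100

Percent ionization = 2.32%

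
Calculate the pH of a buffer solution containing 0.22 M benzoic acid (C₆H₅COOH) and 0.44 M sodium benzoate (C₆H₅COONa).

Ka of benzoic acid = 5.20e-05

pKa = -log(5.20e-05) = 4.28. pH = pKa + log([A⁻]/[HA]) = 4.28 + log(0.44/0.22)

pH = 4.59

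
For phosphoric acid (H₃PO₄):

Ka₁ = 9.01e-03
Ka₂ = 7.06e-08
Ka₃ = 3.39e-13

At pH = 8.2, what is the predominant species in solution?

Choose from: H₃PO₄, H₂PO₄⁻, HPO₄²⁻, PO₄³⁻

pKa₁ = 2.05, pKa₂ = 7.15, pKa₃ = 12.47. For a polyprotic acid the predominant species crosses at each pKa: below pKa_n the protonated form dominates, above it the deprotonated form does. At pH = 8.2, the predominant species is HPO₄²⁻.

HPO₄²⁻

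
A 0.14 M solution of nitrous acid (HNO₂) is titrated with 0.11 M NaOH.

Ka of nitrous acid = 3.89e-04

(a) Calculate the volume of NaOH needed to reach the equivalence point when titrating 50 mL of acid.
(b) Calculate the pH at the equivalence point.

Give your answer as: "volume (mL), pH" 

moles acid = 0.14 × 50/1000 = 0.007 mol; V_base = moles/0.11 × 1000 = 63.6 mL. At equivalence only the conjugate base is present: [A⁻] = 0.007/0.114 = 6.1600e-02 M. Kb = Kw/Ka = 2.57e-11; [OH⁻] = √(Kb × [A⁻]) = 1.2584e-06; pOH = 5.90; pH = 14 - pOH = 8.10.

V = 63.6 mL, pH = 8.10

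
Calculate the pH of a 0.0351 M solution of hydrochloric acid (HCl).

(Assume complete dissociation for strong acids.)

[H⁺] = 0.0351 M for strong acid. pH = -log[H⁺] = -log(0.0351)

pH = 1.45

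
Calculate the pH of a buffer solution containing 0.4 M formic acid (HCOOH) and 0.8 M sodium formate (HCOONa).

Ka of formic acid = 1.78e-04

pKa = -log(1.78e-04) = 3.75. pH = pKa + log([A⁻]/[HA]) = 3.75 + log(0.8/0.4)

pH = 4.05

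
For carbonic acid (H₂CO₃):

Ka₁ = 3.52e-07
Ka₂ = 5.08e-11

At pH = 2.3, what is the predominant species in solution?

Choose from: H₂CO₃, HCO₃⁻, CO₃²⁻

pKa₁ = 6.45, pKa₂ = 10.29. For a polyprotic acid the predominant species crosses at each pKa: below pKa_n the protonated form dominates, above it the deprotonated form does. At pH = 2.3, the predominant species is H₂CO₃.

H₂CO₃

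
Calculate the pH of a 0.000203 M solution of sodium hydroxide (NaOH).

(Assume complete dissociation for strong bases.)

[OH⁻] = 0.000203 M for strong base. pOH = -log[OH⁻] = 3.69, pH = 14 - pOH

pH = 10.31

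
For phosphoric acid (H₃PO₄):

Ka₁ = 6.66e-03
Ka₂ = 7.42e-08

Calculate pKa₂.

pKa₂ = -log(Ka₂) = -log(7.42e-08) = 7.13.

pK_{a2} = 7.13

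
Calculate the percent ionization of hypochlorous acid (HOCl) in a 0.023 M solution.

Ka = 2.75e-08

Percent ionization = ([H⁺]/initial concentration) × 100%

Using Ka equilibrium: x² + Ka×x - Ka×C = 0. Solving: [H⁺] = 2.5136e-05. Percent = (2.5136e-05/0.023) × 100

Percent ionization = 0.109%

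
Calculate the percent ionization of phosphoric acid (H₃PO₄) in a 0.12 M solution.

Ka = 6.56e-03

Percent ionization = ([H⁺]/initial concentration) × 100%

Using Ka equilibrium: x² + Ka×x - Ka×C = 0. Solving: [H⁺] = 2.4968e-02. Percent = (2.4968e-02/0.12) × 100

Percent ionization = 20.8%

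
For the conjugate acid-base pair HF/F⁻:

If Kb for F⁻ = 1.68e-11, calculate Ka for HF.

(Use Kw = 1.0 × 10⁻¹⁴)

For a conjugate pair Ka × Kb = Kw, so Ka = Kw/Kb = 1.0 × 10⁻¹⁴ / 1.68e-11 = 5.95e-04.

K_a = 5.95e-04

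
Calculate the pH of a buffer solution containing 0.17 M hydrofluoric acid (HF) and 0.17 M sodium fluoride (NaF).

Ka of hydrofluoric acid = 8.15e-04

pKa = -log(8.15e-04) = 3.09. pH = pKa + log([A⁻]/[HA]) = 3.09 + log(0.17/0.17)

pH = 3.09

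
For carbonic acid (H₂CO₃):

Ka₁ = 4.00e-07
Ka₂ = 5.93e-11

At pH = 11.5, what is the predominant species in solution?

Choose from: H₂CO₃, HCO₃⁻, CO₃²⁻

pKa₁ = 6.40, pKa₂ = 10.23. For a polyprotic acid the predominant species crosses at each pKa: below pKa_n the protonated form dominates, above it the deprotonated form does. At pH = 11.5, the predominant species is CO₃²⁻.

CO₃²⁻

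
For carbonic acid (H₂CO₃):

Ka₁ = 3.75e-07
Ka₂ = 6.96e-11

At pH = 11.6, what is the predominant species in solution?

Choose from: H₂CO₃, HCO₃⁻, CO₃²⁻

pKa₁ = 6.43, pKa₂ = 10.16. For a polyprotic acid the predominant species crosses at each pKa: below pKa_n the protonated form dominates, above it the deprotonated form does. At pH = 11.6, the predominant species is CO₃²⁻.

CO₃²⁻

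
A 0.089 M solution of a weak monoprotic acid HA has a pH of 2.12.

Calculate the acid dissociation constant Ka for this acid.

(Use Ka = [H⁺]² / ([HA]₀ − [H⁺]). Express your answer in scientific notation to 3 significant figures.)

[H⁺] = 10^(−pH) = 10^(−2.12) = 7.586e-03 M. For HA ⇌ H⁺ + A⁻, Ka = [H⁺][A⁻]/[HA] = [H⁺]² / ([HA]₀ − [H⁺]) = (7.586e-03)² / (0.089 − 7.586e-03) = 7.07e-04.

K_a = 7.07e-04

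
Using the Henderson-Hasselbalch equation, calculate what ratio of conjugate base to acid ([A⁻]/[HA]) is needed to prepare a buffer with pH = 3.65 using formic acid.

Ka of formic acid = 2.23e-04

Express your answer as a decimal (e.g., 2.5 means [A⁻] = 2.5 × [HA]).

pKa = -log(2.23e-04) = 3.6517. pH = pKa + log([A⁻]/[HA]), so log([A⁻]/[HA]) = pH − pKa = 3.65 − 3.6517 = -0.0017. [A⁻]/[HA] = 10^(-0.0017) = 0.996

[A⁻]/[HA] = 0.996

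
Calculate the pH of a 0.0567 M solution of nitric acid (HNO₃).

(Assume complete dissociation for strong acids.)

[H⁺] = 0.0567 M for strong acid. pH = -log[H⁺] = -log(0.0567)

pH = 1.25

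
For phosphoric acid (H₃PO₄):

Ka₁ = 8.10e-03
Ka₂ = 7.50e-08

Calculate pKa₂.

pKa₂ = -log(Ka₂) = -log(7.50e-08) = 7.12.

pK_{a2} = 7.12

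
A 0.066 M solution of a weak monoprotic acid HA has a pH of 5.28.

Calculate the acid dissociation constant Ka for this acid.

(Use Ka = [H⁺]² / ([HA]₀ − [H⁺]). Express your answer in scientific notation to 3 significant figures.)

[H⁺] = 10^(−pH) = 10^(−5.28) = 5.248e-06 M. For HA ⇌ H⁺ + A⁻, Ka = [H⁺][A⁻]/[HA] = [H⁺]² / ([HA]₀ − [H⁺]) = (5.248e-06)² / (0.066 − 5.248e-06) = 4.17e-10.

K_a = 4.17e-10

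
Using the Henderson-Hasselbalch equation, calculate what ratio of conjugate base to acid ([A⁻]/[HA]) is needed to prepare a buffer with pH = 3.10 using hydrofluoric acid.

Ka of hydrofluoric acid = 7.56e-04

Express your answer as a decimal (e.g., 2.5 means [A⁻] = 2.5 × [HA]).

pKa = -log(7.56e-04) = 3.1215. pH = pKa + log([A⁻]/[HA]), so log([A⁻]/[HA]) = pH − pKa = 3.10 − 3.1215 = -0.0215. [A⁻]/[HA] = 10^(-0.0215) = 0.952

[A⁻]/[HA] = 0.952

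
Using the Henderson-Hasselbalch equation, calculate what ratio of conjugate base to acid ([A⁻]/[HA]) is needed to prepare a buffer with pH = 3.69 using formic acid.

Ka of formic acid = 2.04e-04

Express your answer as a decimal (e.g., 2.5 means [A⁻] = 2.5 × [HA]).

pKa = -log(2.04e-04) = 3.6904. pH = pKa + log([A⁻]/[HA]), so log([A⁻]/[HA]) = pH − pKa = 3.69 − 3.6904 = -0.0004. [A⁻]/[HA] = 10^(-0.0004) = 0.999

[A⁻]/[HA] = 0.999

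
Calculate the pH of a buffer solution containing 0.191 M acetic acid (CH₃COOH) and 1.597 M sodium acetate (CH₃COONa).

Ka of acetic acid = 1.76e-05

pKa = -log(1.76e-05) = 4.75. pH = pKa + log([A⁻]/[HA]) = 4.75 + log(1.597/0.191)

pH = 5.68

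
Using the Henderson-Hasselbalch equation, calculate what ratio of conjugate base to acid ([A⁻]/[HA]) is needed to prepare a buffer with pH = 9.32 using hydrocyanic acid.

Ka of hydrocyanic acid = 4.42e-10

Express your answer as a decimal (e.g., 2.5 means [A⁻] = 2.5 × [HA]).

pKa = -log(4.42e-10) = 9.3546. pH = pKa + log([A⁻]/[HA]), so log([A⁻]/[HA]) = pH − pKa = 9.32 − 9.3546 = -0.0346. [A⁻]/[HA] = 10^(-0.0346) = 0.923

[A⁻]/[HA] = 0.923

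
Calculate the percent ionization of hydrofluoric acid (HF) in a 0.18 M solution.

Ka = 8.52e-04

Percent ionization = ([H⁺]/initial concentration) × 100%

Using Ka equilibrium: x² + Ka×x - Ka×C = 0. Solving: [H⁺] = 1.1965e-02. Percent = (1.1965e-02/0.18) × 100

Percent ionization = 6.65%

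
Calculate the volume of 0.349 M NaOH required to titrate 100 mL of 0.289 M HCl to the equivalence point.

At equivalence: moles acid = moles base. moles HCl = 0.289 × 100/1000 = 0.0289 mol. V_base = moles / 0.349 × 1000 = 82.8 mL.

V_{base} = 82.8 mL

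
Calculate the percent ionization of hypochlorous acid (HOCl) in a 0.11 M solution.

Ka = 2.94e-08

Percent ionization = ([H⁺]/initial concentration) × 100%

Using Ka equilibrium: x² + Ka×x - Ka×C = 0. Solving: [H⁺] = 5.6854e-05. Percent = (5.6854e-05/0.11) × 100

Percent ionization = 0.0517%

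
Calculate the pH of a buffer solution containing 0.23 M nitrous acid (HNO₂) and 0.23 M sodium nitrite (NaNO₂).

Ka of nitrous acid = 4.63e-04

pKa = -log(4.63e-04) = 3.33. pH = pKa + log([A⁻]/[HA]) = 3.33 + log(0.23/0.23)

pH = 3.33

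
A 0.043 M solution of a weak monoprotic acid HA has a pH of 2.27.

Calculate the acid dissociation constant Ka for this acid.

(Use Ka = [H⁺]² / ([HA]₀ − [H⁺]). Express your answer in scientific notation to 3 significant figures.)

[H⁺] = 10^(−pH) = 10^(−2.27) = 5.370e-03 M. For HA ⇌ H⁺ + A⁻, Ka = [H⁺][A⁻]/[HA] = [H⁺]² / ([HA]₀ − [H⁺]) = (5.370e-03)² / (0.043 − 5.370e-03) = 7.66e-04.

K_a = 7.66e-04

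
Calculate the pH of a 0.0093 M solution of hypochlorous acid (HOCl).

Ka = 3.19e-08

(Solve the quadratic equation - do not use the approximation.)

x² + Ka×x - Ka×C = 0. Using quadratic formula: [H⁺] = 1.7208e-05

pH = 4.76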